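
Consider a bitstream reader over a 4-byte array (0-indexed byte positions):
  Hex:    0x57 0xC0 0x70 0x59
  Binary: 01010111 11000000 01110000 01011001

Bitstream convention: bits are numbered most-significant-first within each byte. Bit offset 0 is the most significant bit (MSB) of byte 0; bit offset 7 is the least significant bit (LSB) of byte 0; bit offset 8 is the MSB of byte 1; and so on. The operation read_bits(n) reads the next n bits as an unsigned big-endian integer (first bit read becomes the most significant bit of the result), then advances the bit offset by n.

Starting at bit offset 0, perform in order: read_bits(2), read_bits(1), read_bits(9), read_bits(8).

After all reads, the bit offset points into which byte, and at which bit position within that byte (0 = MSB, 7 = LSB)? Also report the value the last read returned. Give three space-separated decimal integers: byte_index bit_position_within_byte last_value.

Answer: 2 4 7

Derivation:
Read 1: bits[0:2] width=2 -> value=1 (bin 01); offset now 2 = byte 0 bit 2; 30 bits remain
Read 2: bits[2:3] width=1 -> value=0 (bin 0); offset now 3 = byte 0 bit 3; 29 bits remain
Read 3: bits[3:12] width=9 -> value=380 (bin 101111100); offset now 12 = byte 1 bit 4; 20 bits remain
Read 4: bits[12:20] width=8 -> value=7 (bin 00000111); offset now 20 = byte 2 bit 4; 12 bits remain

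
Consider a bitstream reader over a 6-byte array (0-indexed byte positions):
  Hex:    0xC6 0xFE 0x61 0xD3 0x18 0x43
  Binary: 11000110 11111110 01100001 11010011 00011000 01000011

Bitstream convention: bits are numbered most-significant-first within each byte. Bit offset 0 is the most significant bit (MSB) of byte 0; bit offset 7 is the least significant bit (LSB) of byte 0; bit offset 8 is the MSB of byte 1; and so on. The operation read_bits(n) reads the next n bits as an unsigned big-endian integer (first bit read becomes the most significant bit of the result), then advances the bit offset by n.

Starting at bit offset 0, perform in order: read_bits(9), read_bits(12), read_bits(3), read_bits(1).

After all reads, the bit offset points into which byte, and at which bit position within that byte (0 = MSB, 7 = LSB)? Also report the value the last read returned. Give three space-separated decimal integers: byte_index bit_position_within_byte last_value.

Answer: 3 1 1

Derivation:
Read 1: bits[0:9] width=9 -> value=397 (bin 110001101); offset now 9 = byte 1 bit 1; 39 bits remain
Read 2: bits[9:21] width=12 -> value=4044 (bin 111111001100); offset now 21 = byte 2 bit 5; 27 bits remain
Read 3: bits[21:24] width=3 -> value=1 (bin 001); offset now 24 = byte 3 bit 0; 24 bits remain
Read 4: bits[24:25] width=1 -> value=1 (bin 1); offset now 25 = byte 3 bit 1; 23 bits remain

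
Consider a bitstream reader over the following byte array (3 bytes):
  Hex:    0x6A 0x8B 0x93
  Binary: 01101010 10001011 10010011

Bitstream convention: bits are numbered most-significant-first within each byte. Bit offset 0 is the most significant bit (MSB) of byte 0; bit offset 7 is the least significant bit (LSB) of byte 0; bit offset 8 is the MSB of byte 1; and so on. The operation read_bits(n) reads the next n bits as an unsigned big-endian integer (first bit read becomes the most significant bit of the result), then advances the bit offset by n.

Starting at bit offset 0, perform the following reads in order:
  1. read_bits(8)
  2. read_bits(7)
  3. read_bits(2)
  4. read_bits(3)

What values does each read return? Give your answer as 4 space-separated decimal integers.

Read 1: bits[0:8] width=8 -> value=106 (bin 01101010); offset now 8 = byte 1 bit 0; 16 bits remain
Read 2: bits[8:15] width=7 -> value=69 (bin 1000101); offset now 15 = byte 1 bit 7; 9 bits remain
Read 3: bits[15:17] width=2 -> value=3 (bin 11); offset now 17 = byte 2 bit 1; 7 bits remain
Read 4: bits[17:20] width=3 -> value=1 (bin 001); offset now 20 = byte 2 bit 4; 4 bits remain

Answer: 106 69 3 1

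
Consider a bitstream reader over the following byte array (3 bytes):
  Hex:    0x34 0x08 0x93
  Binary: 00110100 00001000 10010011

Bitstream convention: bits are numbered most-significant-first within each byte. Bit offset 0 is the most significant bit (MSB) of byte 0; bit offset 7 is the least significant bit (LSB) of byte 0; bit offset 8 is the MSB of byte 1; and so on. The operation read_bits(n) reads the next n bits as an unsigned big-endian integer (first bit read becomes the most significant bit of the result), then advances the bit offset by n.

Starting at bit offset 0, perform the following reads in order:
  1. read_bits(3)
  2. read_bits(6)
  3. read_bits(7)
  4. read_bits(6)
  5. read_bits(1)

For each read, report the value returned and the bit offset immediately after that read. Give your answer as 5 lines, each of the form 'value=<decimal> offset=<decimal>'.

Answer: value=1 offset=3
value=40 offset=9
value=8 offset=16
value=36 offset=22
value=1 offset=23

Derivation:
Read 1: bits[0:3] width=3 -> value=1 (bin 001); offset now 3 = byte 0 bit 3; 21 bits remain
Read 2: bits[3:9] width=6 -> value=40 (bin 101000); offset now 9 = byte 1 bit 1; 15 bits remain
Read 3: bits[9:16] width=7 -> value=8 (bin 0001000); offset now 16 = byte 2 bit 0; 8 bits remain
Read 4: bits[16:22] width=6 -> value=36 (bin 100100); offset now 22 = byte 2 bit 6; 2 bits remain
Read 5: bits[22:23] width=1 -> value=1 (bin 1); offset now 23 = byte 2 bit 7; 1 bits remain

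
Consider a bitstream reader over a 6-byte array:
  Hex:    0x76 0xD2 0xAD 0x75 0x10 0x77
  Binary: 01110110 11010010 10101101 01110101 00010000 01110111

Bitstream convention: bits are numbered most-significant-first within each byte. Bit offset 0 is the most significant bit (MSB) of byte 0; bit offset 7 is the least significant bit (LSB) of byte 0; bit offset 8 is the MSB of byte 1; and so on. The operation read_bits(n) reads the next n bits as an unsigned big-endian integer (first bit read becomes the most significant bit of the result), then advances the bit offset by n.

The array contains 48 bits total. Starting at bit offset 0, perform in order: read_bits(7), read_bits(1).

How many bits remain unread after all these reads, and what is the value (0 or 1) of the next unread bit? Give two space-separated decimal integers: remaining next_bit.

Answer: 40 1

Derivation:
Read 1: bits[0:7] width=7 -> value=59 (bin 0111011); offset now 7 = byte 0 bit 7; 41 bits remain
Read 2: bits[7:8] width=1 -> value=0 (bin 0); offset now 8 = byte 1 bit 0; 40 bits remain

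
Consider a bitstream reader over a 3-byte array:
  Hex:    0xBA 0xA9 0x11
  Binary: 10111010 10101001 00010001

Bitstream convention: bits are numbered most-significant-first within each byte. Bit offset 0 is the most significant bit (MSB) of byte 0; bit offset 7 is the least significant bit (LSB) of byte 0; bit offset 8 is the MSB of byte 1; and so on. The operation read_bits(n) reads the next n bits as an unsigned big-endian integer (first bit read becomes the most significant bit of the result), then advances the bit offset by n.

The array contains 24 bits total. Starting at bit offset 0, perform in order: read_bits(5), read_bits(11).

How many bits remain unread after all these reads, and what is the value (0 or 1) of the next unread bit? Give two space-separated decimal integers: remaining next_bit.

Read 1: bits[0:5] width=5 -> value=23 (bin 10111); offset now 5 = byte 0 bit 5; 19 bits remain
Read 2: bits[5:16] width=11 -> value=681 (bin 01010101001); offset now 16 = byte 2 bit 0; 8 bits remain

Answer: 8 0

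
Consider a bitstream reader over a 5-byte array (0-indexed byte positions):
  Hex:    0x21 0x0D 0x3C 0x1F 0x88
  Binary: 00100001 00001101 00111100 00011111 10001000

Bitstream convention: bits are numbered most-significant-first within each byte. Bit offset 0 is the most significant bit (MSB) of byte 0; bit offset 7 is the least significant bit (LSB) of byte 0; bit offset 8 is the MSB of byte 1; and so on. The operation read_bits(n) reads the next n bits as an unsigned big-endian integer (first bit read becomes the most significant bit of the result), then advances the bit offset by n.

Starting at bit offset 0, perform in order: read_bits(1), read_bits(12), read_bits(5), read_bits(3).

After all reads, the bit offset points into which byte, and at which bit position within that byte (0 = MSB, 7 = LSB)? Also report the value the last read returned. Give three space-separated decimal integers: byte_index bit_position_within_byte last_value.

Read 1: bits[0:1] width=1 -> value=0 (bin 0); offset now 1 = byte 0 bit 1; 39 bits remain
Read 2: bits[1:13] width=12 -> value=1057 (bin 010000100001); offset now 13 = byte 1 bit 5; 27 bits remain
Read 3: bits[13:18] width=5 -> value=20 (bin 10100); offset now 18 = byte 2 bit 2; 22 bits remain
Read 4: bits[18:21] width=3 -> value=7 (bin 111); offset now 21 = byte 2 bit 5; 19 bits remain

Answer: 2 5 7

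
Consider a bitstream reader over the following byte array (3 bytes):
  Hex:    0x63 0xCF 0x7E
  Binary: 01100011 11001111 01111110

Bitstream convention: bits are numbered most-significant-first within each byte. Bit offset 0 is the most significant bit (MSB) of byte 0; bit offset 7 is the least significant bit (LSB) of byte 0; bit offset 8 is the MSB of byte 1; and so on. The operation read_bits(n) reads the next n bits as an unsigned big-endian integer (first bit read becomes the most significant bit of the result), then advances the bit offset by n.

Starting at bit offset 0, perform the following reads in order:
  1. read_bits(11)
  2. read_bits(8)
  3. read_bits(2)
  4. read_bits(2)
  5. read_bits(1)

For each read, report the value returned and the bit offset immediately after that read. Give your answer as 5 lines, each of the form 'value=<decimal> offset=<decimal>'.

Answer: value=798 offset=11
value=123 offset=19
value=3 offset=21
value=3 offset=23
value=0 offset=24

Derivation:
Read 1: bits[0:11] width=11 -> value=798 (bin 01100011110); offset now 11 = byte 1 bit 3; 13 bits remain
Read 2: bits[11:19] width=8 -> value=123 (bin 01111011); offset now 19 = byte 2 bit 3; 5 bits remain
Read 3: bits[19:21] width=2 -> value=3 (bin 11); offset now 21 = byte 2 bit 5; 3 bits remain
Read 4: bits[21:23] width=2 -> value=3 (bin 11); offset now 23 = byte 2 bit 7; 1 bits remain
Read 5: bits[23:24] width=1 -> value=0 (bin 0); offset now 24 = byte 3 bit 0; 0 bits remain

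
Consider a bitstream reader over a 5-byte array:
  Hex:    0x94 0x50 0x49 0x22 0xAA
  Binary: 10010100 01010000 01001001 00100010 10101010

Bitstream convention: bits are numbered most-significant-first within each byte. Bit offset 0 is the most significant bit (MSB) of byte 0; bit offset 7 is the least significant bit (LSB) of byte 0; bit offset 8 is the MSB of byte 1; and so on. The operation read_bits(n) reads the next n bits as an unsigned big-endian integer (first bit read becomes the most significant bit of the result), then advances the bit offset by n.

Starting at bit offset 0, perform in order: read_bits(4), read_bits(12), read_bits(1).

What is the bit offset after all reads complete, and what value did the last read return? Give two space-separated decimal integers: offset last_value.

Read 1: bits[0:4] width=4 -> value=9 (bin 1001); offset now 4 = byte 0 bit 4; 36 bits remain
Read 2: bits[4:16] width=12 -> value=1104 (bin 010001010000); offset now 16 = byte 2 bit 0; 24 bits remain
Read 3: bits[16:17] width=1 -> value=0 (bin 0); offset now 17 = byte 2 bit 1; 23 bits remain

Answer: 17 0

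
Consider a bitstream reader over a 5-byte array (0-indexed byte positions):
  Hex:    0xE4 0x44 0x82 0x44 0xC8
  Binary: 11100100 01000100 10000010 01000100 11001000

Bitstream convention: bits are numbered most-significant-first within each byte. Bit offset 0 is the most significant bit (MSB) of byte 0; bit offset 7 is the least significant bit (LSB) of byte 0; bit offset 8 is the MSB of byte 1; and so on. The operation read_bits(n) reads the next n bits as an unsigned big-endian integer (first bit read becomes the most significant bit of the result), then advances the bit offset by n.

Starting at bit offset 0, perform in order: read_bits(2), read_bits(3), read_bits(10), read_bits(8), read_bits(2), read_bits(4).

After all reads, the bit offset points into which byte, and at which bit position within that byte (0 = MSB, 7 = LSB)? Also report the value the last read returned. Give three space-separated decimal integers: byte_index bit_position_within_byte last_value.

Read 1: bits[0:2] width=2 -> value=3 (bin 11); offset now 2 = byte 0 bit 2; 38 bits remain
Read 2: bits[2:5] width=3 -> value=4 (bin 100); offset now 5 = byte 0 bit 5; 35 bits remain
Read 3: bits[5:15] width=10 -> value=546 (bin 1000100010); offset now 15 = byte 1 bit 7; 25 bits remain
Read 4: bits[15:23] width=8 -> value=65 (bin 01000001); offset now 23 = byte 2 bit 7; 17 bits remain
Read 5: bits[23:25] width=2 -> value=0 (bin 00); offset now 25 = byte 3 bit 1; 15 bits remain
Read 6: bits[25:29] width=4 -> value=8 (bin 1000); offset now 29 = byte 3 bit 5; 11 bits remain

Answer: 3 5 8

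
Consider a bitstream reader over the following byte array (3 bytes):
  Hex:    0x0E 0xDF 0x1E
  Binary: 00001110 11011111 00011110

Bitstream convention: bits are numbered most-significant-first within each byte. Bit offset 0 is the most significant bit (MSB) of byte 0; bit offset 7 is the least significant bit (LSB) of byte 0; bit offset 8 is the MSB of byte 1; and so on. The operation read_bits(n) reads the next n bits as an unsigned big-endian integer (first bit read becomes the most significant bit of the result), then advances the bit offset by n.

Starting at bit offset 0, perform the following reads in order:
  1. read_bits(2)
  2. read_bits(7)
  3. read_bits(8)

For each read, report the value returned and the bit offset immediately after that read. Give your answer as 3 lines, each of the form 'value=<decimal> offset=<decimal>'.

Read 1: bits[0:2] width=2 -> value=0 (bin 00); offset now 2 = byte 0 bit 2; 22 bits remain
Read 2: bits[2:9] width=7 -> value=29 (bin 0011101); offset now 9 = byte 1 bit 1; 15 bits remain
Read 3: bits[9:17] width=8 -> value=190 (bin 10111110); offset now 17 = byte 2 bit 1; 7 bits remain

Answer: value=0 offset=2
value=29 offset=9
value=190 offset=17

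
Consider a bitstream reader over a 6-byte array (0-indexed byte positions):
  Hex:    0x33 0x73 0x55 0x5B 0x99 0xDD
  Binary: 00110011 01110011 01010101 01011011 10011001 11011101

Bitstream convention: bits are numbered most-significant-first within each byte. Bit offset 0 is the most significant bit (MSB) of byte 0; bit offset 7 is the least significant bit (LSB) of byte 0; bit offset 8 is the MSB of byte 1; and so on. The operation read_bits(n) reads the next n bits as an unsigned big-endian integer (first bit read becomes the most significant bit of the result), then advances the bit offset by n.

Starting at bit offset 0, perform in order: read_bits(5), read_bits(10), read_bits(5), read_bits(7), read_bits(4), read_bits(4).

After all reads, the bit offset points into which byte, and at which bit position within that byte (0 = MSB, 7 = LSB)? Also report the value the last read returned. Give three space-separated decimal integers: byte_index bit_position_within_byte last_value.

Read 1: bits[0:5] width=5 -> value=6 (bin 00110); offset now 5 = byte 0 bit 5; 43 bits remain
Read 2: bits[5:15] width=10 -> value=441 (bin 0110111001); offset now 15 = byte 1 bit 7; 33 bits remain
Read 3: bits[15:20] width=5 -> value=21 (bin 10101); offset now 20 = byte 2 bit 4; 28 bits remain
Read 4: bits[20:27] width=7 -> value=42 (bin 0101010); offset now 27 = byte 3 bit 3; 21 bits remain
Read 5: bits[27:31] width=4 -> value=13 (bin 1101); offset now 31 = byte 3 bit 7; 17 bits remain
Read 6: bits[31:35] width=4 -> value=12 (bin 1100); offset now 35 = byte 4 bit 3; 13 bits remain

Answer: 4 3 12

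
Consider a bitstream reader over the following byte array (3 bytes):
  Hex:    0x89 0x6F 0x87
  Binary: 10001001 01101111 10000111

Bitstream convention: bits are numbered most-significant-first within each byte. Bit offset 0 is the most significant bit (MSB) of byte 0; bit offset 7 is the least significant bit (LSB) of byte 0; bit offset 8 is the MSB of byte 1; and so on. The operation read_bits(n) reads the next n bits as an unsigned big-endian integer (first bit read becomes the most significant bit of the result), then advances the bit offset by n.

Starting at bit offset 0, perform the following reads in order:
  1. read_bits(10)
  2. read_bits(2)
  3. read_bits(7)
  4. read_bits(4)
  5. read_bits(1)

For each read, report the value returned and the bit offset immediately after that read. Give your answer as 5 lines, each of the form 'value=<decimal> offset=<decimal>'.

Answer: value=549 offset=10
value=2 offset=12
value=124 offset=19
value=3 offset=23
value=1 offset=24

Derivation:
Read 1: bits[0:10] width=10 -> value=549 (bin 1000100101); offset now 10 = byte 1 bit 2; 14 bits remain
Read 2: bits[10:12] width=2 -> value=2 (bin 10); offset now 12 = byte 1 bit 4; 12 bits remain
Read 3: bits[12:19] width=7 -> value=124 (bin 1111100); offset now 19 = byte 2 bit 3; 5 bits remain
Read 4: bits[19:23] width=4 -> value=3 (bin 0011); offset now 23 = byte 2 bit 7; 1 bits remain
Read 5: bits[23:24] width=1 -> value=1 (bin 1); offset now 24 = byte 3 bit 0; 0 bits remain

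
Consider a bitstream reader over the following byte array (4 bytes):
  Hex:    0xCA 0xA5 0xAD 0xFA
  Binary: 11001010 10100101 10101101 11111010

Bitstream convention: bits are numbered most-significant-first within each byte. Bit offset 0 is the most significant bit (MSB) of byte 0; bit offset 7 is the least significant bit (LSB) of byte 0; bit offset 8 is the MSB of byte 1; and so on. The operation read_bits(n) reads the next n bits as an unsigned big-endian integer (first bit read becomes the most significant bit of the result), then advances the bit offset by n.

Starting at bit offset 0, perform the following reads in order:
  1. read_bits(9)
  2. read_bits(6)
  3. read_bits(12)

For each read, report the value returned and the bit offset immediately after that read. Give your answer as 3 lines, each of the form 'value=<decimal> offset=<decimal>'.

Read 1: bits[0:9] width=9 -> value=405 (bin 110010101); offset now 9 = byte 1 bit 1; 23 bits remain
Read 2: bits[9:15] width=6 -> value=18 (bin 010010); offset now 15 = byte 1 bit 7; 17 bits remain
Read 3: bits[15:27] width=12 -> value=3439 (bin 110101101111); offset now 27 = byte 3 bit 3; 5 bits remain

Answer: value=405 offset=9
value=18 offset=15
value=3439 offset=27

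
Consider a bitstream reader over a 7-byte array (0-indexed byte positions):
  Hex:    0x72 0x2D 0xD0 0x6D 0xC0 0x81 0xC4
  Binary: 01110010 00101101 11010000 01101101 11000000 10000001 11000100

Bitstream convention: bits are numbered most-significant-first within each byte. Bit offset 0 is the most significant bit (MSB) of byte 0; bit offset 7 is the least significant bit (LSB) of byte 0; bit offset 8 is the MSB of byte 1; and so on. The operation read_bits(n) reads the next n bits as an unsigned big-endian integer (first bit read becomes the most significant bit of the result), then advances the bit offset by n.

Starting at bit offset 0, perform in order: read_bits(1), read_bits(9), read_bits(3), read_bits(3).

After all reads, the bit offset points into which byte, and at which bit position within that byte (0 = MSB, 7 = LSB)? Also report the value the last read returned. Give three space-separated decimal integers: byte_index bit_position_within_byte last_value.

Read 1: bits[0:1] width=1 -> value=0 (bin 0); offset now 1 = byte 0 bit 1; 55 bits remain
Read 2: bits[1:10] width=9 -> value=456 (bin 111001000); offset now 10 = byte 1 bit 2; 46 bits remain
Read 3: bits[10:13] width=3 -> value=5 (bin 101); offset now 13 = byte 1 bit 5; 43 bits remain
Read 4: bits[13:16] width=3 -> value=5 (bin 101); offset now 16 = byte 2 bit 0; 40 bits remain

Answer: 2 0 5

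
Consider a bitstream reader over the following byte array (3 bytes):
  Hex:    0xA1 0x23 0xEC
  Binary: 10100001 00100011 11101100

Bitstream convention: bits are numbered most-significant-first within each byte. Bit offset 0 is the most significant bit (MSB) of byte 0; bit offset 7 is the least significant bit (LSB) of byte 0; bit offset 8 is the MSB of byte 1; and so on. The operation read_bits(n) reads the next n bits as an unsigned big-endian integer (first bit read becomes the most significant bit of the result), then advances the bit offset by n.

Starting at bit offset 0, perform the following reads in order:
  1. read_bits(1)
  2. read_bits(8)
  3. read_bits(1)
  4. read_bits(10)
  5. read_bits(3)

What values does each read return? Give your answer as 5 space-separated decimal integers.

Answer: 1 66 0 574 6

Derivation:
Read 1: bits[0:1] width=1 -> value=1 (bin 1); offset now 1 = byte 0 bit 1; 23 bits remain
Read 2: bits[1:9] width=8 -> value=66 (bin 01000010); offset now 9 = byte 1 bit 1; 15 bits remain
Read 3: bits[9:10] width=1 -> value=0 (bin 0); offset now 10 = byte 1 bit 2; 14 bits remain
Read 4: bits[10:20] width=10 -> value=574 (bin 1000111110); offset now 20 = byte 2 bit 4; 4 bits remain
Read 5: bits[20:23] width=3 -> value=6 (bin 110); offset now 23 = byte 2 bit 7; 1 bits remain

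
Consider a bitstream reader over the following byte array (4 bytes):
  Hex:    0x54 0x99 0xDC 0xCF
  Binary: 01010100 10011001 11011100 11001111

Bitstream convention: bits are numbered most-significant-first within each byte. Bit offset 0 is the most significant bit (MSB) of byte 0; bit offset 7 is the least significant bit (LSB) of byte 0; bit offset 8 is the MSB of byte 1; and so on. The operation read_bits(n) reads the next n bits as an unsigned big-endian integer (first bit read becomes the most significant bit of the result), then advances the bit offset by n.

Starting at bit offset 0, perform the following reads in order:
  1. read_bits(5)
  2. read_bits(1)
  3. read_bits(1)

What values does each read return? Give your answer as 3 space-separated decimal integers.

Read 1: bits[0:5] width=5 -> value=10 (bin 01010); offset now 5 = byte 0 bit 5; 27 bits remain
Read 2: bits[5:6] width=1 -> value=1 (bin 1); offset now 6 = byte 0 bit 6; 26 bits remain
Read 3: bits[6:7] width=1 -> value=0 (bin 0); offset now 7 = byte 0 bit 7; 25 bits remain

Answer: 10 1 0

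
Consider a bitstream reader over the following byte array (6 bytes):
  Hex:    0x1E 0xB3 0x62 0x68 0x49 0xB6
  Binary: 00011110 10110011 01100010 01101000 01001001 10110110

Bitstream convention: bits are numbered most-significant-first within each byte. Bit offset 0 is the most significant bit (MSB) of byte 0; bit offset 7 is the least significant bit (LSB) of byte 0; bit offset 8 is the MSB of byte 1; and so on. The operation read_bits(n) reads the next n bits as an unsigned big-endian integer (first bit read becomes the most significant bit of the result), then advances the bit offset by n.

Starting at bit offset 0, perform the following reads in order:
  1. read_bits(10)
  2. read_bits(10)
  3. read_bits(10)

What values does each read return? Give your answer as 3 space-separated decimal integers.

Read 1: bits[0:10] width=10 -> value=122 (bin 0001111010); offset now 10 = byte 1 bit 2; 38 bits remain
Read 2: bits[10:20] width=10 -> value=822 (bin 1100110110); offset now 20 = byte 2 bit 4; 28 bits remain
Read 3: bits[20:30] width=10 -> value=154 (bin 0010011010); offset now 30 = byte 3 bit 6; 18 bits remain

Answer: 122 822 154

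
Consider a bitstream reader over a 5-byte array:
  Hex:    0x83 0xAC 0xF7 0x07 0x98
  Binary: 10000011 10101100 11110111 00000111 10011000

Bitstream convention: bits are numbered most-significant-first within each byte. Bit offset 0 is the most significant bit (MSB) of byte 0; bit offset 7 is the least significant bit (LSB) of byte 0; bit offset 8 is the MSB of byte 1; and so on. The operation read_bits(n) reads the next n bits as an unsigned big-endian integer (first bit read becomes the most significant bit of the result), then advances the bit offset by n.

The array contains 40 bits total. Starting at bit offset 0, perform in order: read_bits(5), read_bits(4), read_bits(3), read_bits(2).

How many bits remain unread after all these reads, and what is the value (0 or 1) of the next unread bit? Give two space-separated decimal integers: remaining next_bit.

Read 1: bits[0:5] width=5 -> value=16 (bin 10000); offset now 5 = byte 0 bit 5; 35 bits remain
Read 2: bits[5:9] width=4 -> value=7 (bin 0111); offset now 9 = byte 1 bit 1; 31 bits remain
Read 3: bits[9:12] width=3 -> value=2 (bin 010); offset now 12 = byte 1 bit 4; 28 bits remain
Read 4: bits[12:14] width=2 -> value=3 (bin 11); offset now 14 = byte 1 bit 6; 26 bits remain

Answer: 26 0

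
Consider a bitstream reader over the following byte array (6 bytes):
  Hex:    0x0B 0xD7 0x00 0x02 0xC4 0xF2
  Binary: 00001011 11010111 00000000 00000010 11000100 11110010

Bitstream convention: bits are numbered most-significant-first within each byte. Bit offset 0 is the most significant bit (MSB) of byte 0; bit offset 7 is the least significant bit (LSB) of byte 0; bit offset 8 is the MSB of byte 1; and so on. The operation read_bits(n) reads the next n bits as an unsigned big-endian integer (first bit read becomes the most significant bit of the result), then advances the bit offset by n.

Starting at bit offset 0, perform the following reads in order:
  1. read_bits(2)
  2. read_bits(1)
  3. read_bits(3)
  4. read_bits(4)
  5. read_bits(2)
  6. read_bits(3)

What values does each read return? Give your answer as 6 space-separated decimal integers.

Answer: 0 0 2 15 1 3

Derivation:
Read 1: bits[0:2] width=2 -> value=0 (bin 00); offset now 2 = byte 0 bit 2; 46 bits remain
Read 2: bits[2:3] width=1 -> value=0 (bin 0); offset now 3 = byte 0 bit 3; 45 bits remain
Read 3: bits[3:6] width=3 -> value=2 (bin 010); offset now 6 = byte 0 bit 6; 42 bits remain
Read 4: bits[6:10] width=4 -> value=15 (bin 1111); offset now 10 = byte 1 bit 2; 38 bits remain
Read 5: bits[10:12] width=2 -> value=1 (bin 01); offset now 12 = byte 1 bit 4; 36 bits remain
Read 6: bits[12:15] width=3 -> value=3 (bin 011); offset now 15 = byte 1 bit 7; 33 bits remain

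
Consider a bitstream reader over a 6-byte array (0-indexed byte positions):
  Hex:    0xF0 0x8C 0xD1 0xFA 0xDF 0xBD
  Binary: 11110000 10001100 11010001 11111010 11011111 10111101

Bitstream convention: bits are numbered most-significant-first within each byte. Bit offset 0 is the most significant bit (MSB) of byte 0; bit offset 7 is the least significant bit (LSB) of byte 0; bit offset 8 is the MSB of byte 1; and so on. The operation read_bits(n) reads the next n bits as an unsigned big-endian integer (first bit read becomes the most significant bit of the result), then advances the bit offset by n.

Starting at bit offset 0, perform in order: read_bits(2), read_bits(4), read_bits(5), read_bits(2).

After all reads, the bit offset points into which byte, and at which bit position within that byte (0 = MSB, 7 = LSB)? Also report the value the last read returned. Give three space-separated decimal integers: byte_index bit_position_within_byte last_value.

Answer: 1 5 1

Derivation:
Read 1: bits[0:2] width=2 -> value=3 (bin 11); offset now 2 = byte 0 bit 2; 46 bits remain
Read 2: bits[2:6] width=4 -> value=12 (bin 1100); offset now 6 = byte 0 bit 6; 42 bits remain
Read 3: bits[6:11] width=5 -> value=4 (bin 00100); offset now 11 = byte 1 bit 3; 37 bits remain
Read 4: bits[11:13] width=2 -> value=1 (bin 01); offset now 13 = byte 1 bit 5; 35 bits remain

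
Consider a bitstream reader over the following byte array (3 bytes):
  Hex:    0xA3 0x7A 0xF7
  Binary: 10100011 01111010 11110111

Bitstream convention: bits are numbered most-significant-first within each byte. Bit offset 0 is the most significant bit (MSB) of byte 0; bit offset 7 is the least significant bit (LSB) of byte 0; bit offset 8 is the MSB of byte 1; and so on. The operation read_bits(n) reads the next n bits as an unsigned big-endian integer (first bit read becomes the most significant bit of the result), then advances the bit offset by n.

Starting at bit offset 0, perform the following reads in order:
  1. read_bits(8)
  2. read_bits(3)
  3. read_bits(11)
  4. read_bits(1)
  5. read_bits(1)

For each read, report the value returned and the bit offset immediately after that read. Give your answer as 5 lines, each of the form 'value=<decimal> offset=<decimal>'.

Read 1: bits[0:8] width=8 -> value=163 (bin 10100011); offset now 8 = byte 1 bit 0; 16 bits remain
Read 2: bits[8:11] width=3 -> value=3 (bin 011); offset now 11 = byte 1 bit 3; 13 bits remain
Read 3: bits[11:22] width=11 -> value=1725 (bin 11010111101); offset now 22 = byte 2 bit 6; 2 bits remain
Read 4: bits[22:23] width=1 -> value=1 (bin 1); offset now 23 = byte 2 bit 7; 1 bits remain
Read 5: bits[23:24] width=1 -> value=1 (bin 1); offset now 24 = byte 3 bit 0; 0 bits remain

Answer: value=163 offset=8
value=3 offset=11
value=1725 offset=22
value=1 offset=23
value=1 offset=24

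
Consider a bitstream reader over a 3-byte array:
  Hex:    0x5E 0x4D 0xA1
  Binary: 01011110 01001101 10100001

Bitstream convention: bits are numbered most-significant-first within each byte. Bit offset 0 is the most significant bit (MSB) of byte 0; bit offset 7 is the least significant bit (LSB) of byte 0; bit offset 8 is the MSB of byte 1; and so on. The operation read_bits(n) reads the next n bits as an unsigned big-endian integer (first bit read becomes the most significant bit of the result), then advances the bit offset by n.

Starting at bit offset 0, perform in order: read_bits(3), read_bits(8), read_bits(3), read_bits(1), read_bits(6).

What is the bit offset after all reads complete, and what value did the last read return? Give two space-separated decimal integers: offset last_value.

Answer: 21 52

Derivation:
Read 1: bits[0:3] width=3 -> value=2 (bin 010); offset now 3 = byte 0 bit 3; 21 bits remain
Read 2: bits[3:11] width=8 -> value=242 (bin 11110010); offset now 11 = byte 1 bit 3; 13 bits remain
Read 3: bits[11:14] width=3 -> value=3 (bin 011); offset now 14 = byte 1 bit 6; 10 bits remain
Read 4: bits[14:15] width=1 -> value=0 (bin 0); offset now 15 = byte 1 bit 7; 9 bits remain
Read 5: bits[15:21] width=6 -> value=52 (bin 110100); offset now 21 = byte 2 bit 5; 3 bits remain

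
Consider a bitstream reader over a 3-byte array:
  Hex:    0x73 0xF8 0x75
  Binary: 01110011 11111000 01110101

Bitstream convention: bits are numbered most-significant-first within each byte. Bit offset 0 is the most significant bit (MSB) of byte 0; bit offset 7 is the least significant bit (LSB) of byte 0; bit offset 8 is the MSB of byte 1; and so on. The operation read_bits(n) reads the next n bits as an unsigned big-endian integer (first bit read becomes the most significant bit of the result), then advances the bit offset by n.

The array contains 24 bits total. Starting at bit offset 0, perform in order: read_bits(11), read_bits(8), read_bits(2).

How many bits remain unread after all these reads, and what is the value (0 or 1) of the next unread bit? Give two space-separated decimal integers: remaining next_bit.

Answer: 3 1

Derivation:
Read 1: bits[0:11] width=11 -> value=927 (bin 01110011111); offset now 11 = byte 1 bit 3; 13 bits remain
Read 2: bits[11:19] width=8 -> value=195 (bin 11000011); offset now 19 = byte 2 bit 3; 5 bits remain
Read 3: bits[19:21] width=2 -> value=2 (bin 10); offset now 21 = byte 2 bit 5; 3 bits remain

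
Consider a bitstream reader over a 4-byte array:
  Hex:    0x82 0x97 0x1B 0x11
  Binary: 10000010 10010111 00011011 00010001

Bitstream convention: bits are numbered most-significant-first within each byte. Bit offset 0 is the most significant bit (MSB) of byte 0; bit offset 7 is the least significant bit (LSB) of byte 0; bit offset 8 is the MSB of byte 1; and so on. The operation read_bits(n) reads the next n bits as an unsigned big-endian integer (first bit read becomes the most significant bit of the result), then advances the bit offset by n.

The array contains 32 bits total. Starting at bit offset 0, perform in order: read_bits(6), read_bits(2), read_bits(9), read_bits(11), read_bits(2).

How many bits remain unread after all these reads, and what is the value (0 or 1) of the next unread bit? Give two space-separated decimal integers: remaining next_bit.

Read 1: bits[0:6] width=6 -> value=32 (bin 100000); offset now 6 = byte 0 bit 6; 26 bits remain
Read 2: bits[6:8] width=2 -> value=2 (bin 10); offset now 8 = byte 1 bit 0; 24 bits remain
Read 3: bits[8:17] width=9 -> value=302 (bin 100101110); offset now 17 = byte 2 bit 1; 15 bits remain
Read 4: bits[17:28] width=11 -> value=433 (bin 00110110001); offset now 28 = byte 3 bit 4; 4 bits remain
Read 5: bits[28:30] width=2 -> value=0 (bin 00); offset now 30 = byte 3 bit 6; 2 bits remain

Answer: 2 0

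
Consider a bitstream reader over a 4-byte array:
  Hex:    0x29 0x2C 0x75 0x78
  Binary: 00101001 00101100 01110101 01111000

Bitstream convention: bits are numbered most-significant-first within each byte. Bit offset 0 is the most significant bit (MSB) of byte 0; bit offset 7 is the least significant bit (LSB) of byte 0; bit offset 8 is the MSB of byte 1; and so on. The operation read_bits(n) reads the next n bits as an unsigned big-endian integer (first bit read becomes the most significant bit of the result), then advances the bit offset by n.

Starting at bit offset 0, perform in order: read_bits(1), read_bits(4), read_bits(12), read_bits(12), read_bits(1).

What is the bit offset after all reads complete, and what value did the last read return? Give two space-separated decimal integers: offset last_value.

Read 1: bits[0:1] width=1 -> value=0 (bin 0); offset now 1 = byte 0 bit 1; 31 bits remain
Read 2: bits[1:5] width=4 -> value=5 (bin 0101); offset now 5 = byte 0 bit 5; 27 bits remain
Read 3: bits[5:17] width=12 -> value=600 (bin 001001011000); offset now 17 = byte 2 bit 1; 15 bits remain
Read 4: bits[17:29] width=12 -> value=3759 (bin 111010101111); offset now 29 = byte 3 bit 5; 3 bits remain
Read 5: bits[29:30] width=1 -> value=0 (bin 0); offset now 30 = byte 3 bit 6; 2 bits remain

Answer: 30 0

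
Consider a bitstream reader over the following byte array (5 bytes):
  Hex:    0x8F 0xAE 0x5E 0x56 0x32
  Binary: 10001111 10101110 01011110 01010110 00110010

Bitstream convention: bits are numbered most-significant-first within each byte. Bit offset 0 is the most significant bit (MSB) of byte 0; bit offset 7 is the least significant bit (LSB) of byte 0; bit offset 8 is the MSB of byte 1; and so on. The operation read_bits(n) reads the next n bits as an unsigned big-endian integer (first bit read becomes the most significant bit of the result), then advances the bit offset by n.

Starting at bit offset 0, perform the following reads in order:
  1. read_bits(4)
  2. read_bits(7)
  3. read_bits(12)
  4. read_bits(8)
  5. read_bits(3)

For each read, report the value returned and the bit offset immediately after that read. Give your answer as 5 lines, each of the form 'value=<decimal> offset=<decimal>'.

Read 1: bits[0:4] width=4 -> value=8 (bin 1000); offset now 4 = byte 0 bit 4; 36 bits remain
Read 2: bits[4:11] width=7 -> value=125 (bin 1111101); offset now 11 = byte 1 bit 3; 29 bits remain
Read 3: bits[11:23] width=12 -> value=1839 (bin 011100101111); offset now 23 = byte 2 bit 7; 17 bits remain
Read 4: bits[23:31] width=8 -> value=43 (bin 00101011); offset now 31 = byte 3 bit 7; 9 bits remain
Read 5: bits[31:34] width=3 -> value=0 (bin 000); offset now 34 = byte 4 bit 2; 6 bits remain

Answer: value=8 offset=4
value=125 offset=11
value=1839 offset=23
value=43 offset=31
value=0 offset=34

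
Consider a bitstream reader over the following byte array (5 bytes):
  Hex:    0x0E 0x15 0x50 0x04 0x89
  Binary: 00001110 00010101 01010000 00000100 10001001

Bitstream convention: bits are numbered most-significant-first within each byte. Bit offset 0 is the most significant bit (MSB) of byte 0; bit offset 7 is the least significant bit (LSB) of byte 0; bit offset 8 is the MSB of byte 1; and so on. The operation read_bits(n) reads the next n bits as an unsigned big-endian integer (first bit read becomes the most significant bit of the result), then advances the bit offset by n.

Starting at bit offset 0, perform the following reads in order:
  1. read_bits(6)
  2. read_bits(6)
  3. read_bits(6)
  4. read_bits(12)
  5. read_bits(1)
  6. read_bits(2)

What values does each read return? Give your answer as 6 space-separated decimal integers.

Read 1: bits[0:6] width=6 -> value=3 (bin 000011); offset now 6 = byte 0 bit 6; 34 bits remain
Read 2: bits[6:12] width=6 -> value=33 (bin 100001); offset now 12 = byte 1 bit 4; 28 bits remain
Read 3: bits[12:18] width=6 -> value=21 (bin 010101); offset now 18 = byte 2 bit 2; 22 bits remain
Read 4: bits[18:30] width=12 -> value=1025 (bin 010000000001); offset now 30 = byte 3 bit 6; 10 bits remain
Read 5: bits[30:31] width=1 -> value=0 (bin 0); offset now 31 = byte 3 bit 7; 9 bits remain
Read 6: bits[31:33] width=2 -> value=1 (bin 01); offset now 33 = byte 4 bit 1; 7 bits remain

Answer: 3 33 21 1025 0 1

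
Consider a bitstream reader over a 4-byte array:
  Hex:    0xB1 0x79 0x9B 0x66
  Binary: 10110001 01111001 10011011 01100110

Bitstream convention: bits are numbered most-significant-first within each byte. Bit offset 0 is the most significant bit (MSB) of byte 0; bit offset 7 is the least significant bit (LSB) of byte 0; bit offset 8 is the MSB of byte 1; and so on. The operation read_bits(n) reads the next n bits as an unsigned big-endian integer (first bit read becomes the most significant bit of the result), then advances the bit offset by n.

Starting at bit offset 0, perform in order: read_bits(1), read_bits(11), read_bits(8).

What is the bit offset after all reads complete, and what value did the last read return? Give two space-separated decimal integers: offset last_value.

Read 1: bits[0:1] width=1 -> value=1 (bin 1); offset now 1 = byte 0 bit 1; 31 bits remain
Read 2: bits[1:12] width=11 -> value=791 (bin 01100010111); offset now 12 = byte 1 bit 4; 20 bits remain
Read 3: bits[12:20] width=8 -> value=153 (bin 10011001); offset now 20 = byte 2 bit 4; 12 bits remain

Answer: 20 153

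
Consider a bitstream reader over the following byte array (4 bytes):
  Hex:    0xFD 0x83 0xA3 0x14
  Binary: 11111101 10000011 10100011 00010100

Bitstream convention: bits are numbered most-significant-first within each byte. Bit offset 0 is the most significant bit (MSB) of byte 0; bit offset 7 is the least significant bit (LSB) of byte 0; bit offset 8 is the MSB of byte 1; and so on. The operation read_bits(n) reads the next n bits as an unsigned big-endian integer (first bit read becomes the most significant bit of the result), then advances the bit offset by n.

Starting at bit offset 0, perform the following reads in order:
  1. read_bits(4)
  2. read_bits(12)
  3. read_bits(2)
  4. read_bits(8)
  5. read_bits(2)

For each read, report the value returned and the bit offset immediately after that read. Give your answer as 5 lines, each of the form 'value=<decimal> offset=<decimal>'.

Read 1: bits[0:4] width=4 -> value=15 (bin 1111); offset now 4 = byte 0 bit 4; 28 bits remain
Read 2: bits[4:16] width=12 -> value=3459 (bin 110110000011); offset now 16 = byte 2 bit 0; 16 bits remain
Read 3: bits[16:18] width=2 -> value=2 (bin 10); offset now 18 = byte 2 bit 2; 14 bits remain
Read 4: bits[18:26] width=8 -> value=140 (bin 10001100); offset now 26 = byte 3 bit 2; 6 bits remain
Read 5: bits[26:28] width=2 -> value=1 (bin 01); offset now 28 = byte 3 bit 4; 4 bits remain

Answer: value=15 offset=4
value=3459 offset=16
value=2 offset=18
value=140 offset=26
value=1 offset=28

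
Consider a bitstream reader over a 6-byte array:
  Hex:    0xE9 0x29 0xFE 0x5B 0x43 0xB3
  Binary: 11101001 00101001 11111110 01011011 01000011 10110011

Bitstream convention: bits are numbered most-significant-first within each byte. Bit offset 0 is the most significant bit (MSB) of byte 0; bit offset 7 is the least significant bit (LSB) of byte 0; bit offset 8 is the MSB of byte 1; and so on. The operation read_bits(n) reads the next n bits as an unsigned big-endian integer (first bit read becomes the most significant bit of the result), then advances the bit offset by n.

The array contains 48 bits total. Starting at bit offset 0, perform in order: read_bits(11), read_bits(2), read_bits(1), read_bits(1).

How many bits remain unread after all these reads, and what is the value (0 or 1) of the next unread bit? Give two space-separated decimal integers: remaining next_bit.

Read 1: bits[0:11] width=11 -> value=1865 (bin 11101001001); offset now 11 = byte 1 bit 3; 37 bits remain
Read 2: bits[11:13] width=2 -> value=1 (bin 01); offset now 13 = byte 1 bit 5; 35 bits remain
Read 3: bits[13:14] width=1 -> value=0 (bin 0); offset now 14 = byte 1 bit 6; 34 bits remain
Read 4: bits[14:15] width=1 -> value=0 (bin 0); offset now 15 = byte 1 bit 7; 33 bits remain

Answer: 33 1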